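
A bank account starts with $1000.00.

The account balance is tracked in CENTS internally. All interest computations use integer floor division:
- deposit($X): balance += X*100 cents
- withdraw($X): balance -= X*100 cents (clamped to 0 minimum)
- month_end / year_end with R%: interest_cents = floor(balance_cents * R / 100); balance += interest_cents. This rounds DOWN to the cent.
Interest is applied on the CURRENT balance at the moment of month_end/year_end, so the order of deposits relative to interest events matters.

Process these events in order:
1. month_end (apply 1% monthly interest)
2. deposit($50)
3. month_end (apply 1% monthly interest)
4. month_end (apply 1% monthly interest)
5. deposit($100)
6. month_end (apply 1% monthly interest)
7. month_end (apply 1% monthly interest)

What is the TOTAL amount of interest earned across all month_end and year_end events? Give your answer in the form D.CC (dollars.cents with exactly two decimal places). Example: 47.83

After 1 (month_end (apply 1% monthly interest)): balance=$1010.00 total_interest=$10.00
After 2 (deposit($50)): balance=$1060.00 total_interest=$10.00
After 3 (month_end (apply 1% monthly interest)): balance=$1070.60 total_interest=$20.60
After 4 (month_end (apply 1% monthly interest)): balance=$1081.30 total_interest=$31.30
After 5 (deposit($100)): balance=$1181.30 total_interest=$31.30
After 6 (month_end (apply 1% monthly interest)): balance=$1193.11 total_interest=$43.11
After 7 (month_end (apply 1% monthly interest)): balance=$1205.04 total_interest=$55.04

Answer: 55.04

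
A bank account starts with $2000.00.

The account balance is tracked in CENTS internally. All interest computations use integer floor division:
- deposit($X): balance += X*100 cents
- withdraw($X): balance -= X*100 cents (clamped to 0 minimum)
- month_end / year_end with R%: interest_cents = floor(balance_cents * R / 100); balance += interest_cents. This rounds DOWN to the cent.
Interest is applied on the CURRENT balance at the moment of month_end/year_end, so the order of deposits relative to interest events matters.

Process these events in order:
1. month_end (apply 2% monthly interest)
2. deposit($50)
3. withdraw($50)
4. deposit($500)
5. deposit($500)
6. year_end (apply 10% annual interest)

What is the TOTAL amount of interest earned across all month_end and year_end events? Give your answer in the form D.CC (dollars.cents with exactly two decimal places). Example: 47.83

After 1 (month_end (apply 2% monthly interest)): balance=$2040.00 total_interest=$40.00
After 2 (deposit($50)): balance=$2090.00 total_interest=$40.00
After 3 (withdraw($50)): balance=$2040.00 total_interest=$40.00
After 4 (deposit($500)): balance=$2540.00 total_interest=$40.00
After 5 (deposit($500)): balance=$3040.00 total_interest=$40.00
After 6 (year_end (apply 10% annual interest)): balance=$3344.00 total_interest=$344.00

Answer: 344.00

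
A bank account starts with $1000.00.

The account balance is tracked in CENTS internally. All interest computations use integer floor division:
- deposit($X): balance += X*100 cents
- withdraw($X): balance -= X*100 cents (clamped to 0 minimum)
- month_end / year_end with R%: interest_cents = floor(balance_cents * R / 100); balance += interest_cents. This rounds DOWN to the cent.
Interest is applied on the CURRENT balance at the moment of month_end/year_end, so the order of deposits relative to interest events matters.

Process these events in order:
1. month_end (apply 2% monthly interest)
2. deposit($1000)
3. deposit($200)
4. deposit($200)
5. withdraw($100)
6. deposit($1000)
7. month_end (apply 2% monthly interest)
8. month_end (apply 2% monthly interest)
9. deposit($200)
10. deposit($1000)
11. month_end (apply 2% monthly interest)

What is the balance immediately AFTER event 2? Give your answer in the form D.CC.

Answer: 2020.00

Derivation:
After 1 (month_end (apply 2% monthly interest)): balance=$1020.00 total_interest=$20.00
After 2 (deposit($1000)): balance=$2020.00 total_interest=$20.00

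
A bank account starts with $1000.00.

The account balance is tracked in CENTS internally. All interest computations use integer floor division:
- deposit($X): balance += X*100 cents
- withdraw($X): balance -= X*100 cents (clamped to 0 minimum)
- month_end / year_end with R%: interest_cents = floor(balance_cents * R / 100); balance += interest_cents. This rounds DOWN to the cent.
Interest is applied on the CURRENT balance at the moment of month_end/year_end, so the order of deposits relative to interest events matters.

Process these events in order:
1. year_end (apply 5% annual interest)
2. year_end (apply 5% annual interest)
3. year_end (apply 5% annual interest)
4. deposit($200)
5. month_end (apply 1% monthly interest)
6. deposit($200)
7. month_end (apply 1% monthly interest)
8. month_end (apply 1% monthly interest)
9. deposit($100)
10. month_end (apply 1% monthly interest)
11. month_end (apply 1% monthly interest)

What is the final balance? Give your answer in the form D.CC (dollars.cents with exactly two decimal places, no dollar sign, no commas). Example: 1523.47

After 1 (year_end (apply 5% annual interest)): balance=$1050.00 total_interest=$50.00
After 2 (year_end (apply 5% annual interest)): balance=$1102.50 total_interest=$102.50
After 3 (year_end (apply 5% annual interest)): balance=$1157.62 total_interest=$157.62
After 4 (deposit($200)): balance=$1357.62 total_interest=$157.62
After 5 (month_end (apply 1% monthly interest)): balance=$1371.19 total_interest=$171.19
After 6 (deposit($200)): balance=$1571.19 total_interest=$171.19
After 7 (month_end (apply 1% monthly interest)): balance=$1586.90 total_interest=$186.90
After 8 (month_end (apply 1% monthly interest)): balance=$1602.76 total_interest=$202.76
After 9 (deposit($100)): balance=$1702.76 total_interest=$202.76
After 10 (month_end (apply 1% monthly interest)): balance=$1719.78 total_interest=$219.78
After 11 (month_end (apply 1% monthly interest)): balance=$1736.97 total_interest=$236.97

Answer: 1736.97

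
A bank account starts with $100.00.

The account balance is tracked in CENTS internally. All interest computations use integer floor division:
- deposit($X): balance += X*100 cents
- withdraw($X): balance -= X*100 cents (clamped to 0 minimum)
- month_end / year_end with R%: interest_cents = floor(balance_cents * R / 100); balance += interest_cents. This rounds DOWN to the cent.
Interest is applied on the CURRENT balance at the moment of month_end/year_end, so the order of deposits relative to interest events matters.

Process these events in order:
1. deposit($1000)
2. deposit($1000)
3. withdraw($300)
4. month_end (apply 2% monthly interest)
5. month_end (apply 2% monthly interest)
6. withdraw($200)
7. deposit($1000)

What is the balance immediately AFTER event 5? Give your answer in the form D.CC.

Answer: 1872.72

Derivation:
After 1 (deposit($1000)): balance=$1100.00 total_interest=$0.00
After 2 (deposit($1000)): balance=$2100.00 total_interest=$0.00
After 3 (withdraw($300)): balance=$1800.00 total_interest=$0.00
After 4 (month_end (apply 2% monthly interest)): balance=$1836.00 total_interest=$36.00
After 5 (month_end (apply 2% monthly interest)): balance=$1872.72 total_interest=$72.72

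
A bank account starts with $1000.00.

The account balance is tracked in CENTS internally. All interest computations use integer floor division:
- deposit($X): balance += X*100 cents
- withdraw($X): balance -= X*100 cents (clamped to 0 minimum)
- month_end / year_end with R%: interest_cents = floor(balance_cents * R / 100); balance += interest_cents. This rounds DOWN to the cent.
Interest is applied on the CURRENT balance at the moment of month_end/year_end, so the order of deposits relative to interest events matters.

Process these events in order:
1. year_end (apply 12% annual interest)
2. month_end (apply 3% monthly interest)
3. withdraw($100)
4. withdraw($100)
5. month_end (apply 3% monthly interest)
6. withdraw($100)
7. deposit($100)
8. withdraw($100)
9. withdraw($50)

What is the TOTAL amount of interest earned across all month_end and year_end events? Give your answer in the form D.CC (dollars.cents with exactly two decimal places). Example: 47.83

Answer: 182.20

Derivation:
After 1 (year_end (apply 12% annual interest)): balance=$1120.00 total_interest=$120.00
After 2 (month_end (apply 3% monthly interest)): balance=$1153.60 total_interest=$153.60
After 3 (withdraw($100)): balance=$1053.60 total_interest=$153.60
After 4 (withdraw($100)): balance=$953.60 total_interest=$153.60
After 5 (month_end (apply 3% monthly interest)): balance=$982.20 total_interest=$182.20
After 6 (withdraw($100)): balance=$882.20 total_interest=$182.20
After 7 (deposit($100)): balance=$982.20 total_interest=$182.20
After 8 (withdraw($100)): balance=$882.20 total_interest=$182.20
After 9 (withdraw($50)): balance=$832.20 total_interest=$182.20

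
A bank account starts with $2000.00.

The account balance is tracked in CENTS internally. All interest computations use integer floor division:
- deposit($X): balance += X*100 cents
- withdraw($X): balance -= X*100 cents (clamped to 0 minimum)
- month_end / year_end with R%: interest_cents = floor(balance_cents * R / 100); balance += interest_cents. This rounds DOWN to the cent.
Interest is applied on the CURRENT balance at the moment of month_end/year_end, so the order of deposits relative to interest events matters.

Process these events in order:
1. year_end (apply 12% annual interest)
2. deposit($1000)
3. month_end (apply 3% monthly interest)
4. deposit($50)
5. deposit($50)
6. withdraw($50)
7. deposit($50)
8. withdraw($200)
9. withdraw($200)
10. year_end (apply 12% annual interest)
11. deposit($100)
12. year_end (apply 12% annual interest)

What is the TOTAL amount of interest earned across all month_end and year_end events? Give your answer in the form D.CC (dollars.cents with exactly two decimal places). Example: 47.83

After 1 (year_end (apply 12% annual interest)): balance=$2240.00 total_interest=$240.00
After 2 (deposit($1000)): balance=$3240.00 total_interest=$240.00
After 3 (month_end (apply 3% monthly interest)): balance=$3337.20 total_interest=$337.20
After 4 (deposit($50)): balance=$3387.20 total_interest=$337.20
After 5 (deposit($50)): balance=$3437.20 total_interest=$337.20
After 6 (withdraw($50)): balance=$3387.20 total_interest=$337.20
After 7 (deposit($50)): balance=$3437.20 total_interest=$337.20
After 8 (withdraw($200)): balance=$3237.20 total_interest=$337.20
After 9 (withdraw($200)): balance=$3037.20 total_interest=$337.20
After 10 (year_end (apply 12% annual interest)): balance=$3401.66 total_interest=$701.66
After 11 (deposit($100)): balance=$3501.66 total_interest=$701.66
After 12 (year_end (apply 12% annual interest)): balance=$3921.85 total_interest=$1121.85

Answer: 1121.85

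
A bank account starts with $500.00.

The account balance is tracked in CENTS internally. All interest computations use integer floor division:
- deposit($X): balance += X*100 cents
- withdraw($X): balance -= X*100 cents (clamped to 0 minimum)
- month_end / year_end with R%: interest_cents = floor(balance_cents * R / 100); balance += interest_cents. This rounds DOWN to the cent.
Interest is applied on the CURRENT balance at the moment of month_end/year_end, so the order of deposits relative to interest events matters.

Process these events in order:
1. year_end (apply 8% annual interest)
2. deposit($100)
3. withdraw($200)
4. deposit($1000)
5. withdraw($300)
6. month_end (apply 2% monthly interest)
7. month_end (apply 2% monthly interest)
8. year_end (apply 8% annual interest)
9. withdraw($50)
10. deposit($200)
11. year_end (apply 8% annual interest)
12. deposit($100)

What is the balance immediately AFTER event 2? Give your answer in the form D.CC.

After 1 (year_end (apply 8% annual interest)): balance=$540.00 total_interest=$40.00
After 2 (deposit($100)): balance=$640.00 total_interest=$40.00

Answer: 640.00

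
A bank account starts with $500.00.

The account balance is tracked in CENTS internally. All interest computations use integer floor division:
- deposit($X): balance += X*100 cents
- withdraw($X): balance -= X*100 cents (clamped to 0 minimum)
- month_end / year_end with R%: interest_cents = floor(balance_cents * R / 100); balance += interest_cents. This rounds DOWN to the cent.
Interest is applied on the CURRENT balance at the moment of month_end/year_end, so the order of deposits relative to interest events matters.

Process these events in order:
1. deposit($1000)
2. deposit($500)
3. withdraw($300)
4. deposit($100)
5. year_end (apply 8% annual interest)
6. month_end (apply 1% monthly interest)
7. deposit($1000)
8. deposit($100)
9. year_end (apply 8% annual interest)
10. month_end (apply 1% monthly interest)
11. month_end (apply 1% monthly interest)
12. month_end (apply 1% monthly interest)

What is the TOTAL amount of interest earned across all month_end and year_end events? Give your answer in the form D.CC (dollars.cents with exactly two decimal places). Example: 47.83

After 1 (deposit($1000)): balance=$1500.00 total_interest=$0.00
After 2 (deposit($500)): balance=$2000.00 total_interest=$0.00
After 3 (withdraw($300)): balance=$1700.00 total_interest=$0.00
After 4 (deposit($100)): balance=$1800.00 total_interest=$0.00
After 5 (year_end (apply 8% annual interest)): balance=$1944.00 total_interest=$144.00
After 6 (month_end (apply 1% monthly interest)): balance=$1963.44 total_interest=$163.44
After 7 (deposit($1000)): balance=$2963.44 total_interest=$163.44
After 8 (deposit($100)): balance=$3063.44 total_interest=$163.44
After 9 (year_end (apply 8% annual interest)): balance=$3308.51 total_interest=$408.51
After 10 (month_end (apply 1% monthly interest)): balance=$3341.59 total_interest=$441.59
After 11 (month_end (apply 1% monthly interest)): balance=$3375.00 total_interest=$475.00
After 12 (month_end (apply 1% monthly interest)): balance=$3408.75 total_interest=$508.75

Answer: 508.75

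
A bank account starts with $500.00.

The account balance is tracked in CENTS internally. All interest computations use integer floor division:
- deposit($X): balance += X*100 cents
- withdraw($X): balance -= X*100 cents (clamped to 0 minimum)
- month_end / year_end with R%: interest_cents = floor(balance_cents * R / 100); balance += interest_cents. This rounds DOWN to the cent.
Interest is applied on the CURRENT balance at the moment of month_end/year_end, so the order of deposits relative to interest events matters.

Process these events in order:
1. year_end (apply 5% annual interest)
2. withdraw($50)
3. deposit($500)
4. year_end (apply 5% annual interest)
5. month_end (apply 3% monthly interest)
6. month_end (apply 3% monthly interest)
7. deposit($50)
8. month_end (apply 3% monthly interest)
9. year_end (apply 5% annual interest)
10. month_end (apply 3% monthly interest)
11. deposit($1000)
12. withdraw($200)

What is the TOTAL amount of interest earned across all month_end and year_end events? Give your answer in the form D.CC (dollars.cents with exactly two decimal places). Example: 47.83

Answer: 265.53

Derivation:
After 1 (year_end (apply 5% annual interest)): balance=$525.00 total_interest=$25.00
After 2 (withdraw($50)): balance=$475.00 total_interest=$25.00
After 3 (deposit($500)): balance=$975.00 total_interest=$25.00
After 4 (year_end (apply 5% annual interest)): balance=$1023.75 total_interest=$73.75
After 5 (month_end (apply 3% monthly interest)): balance=$1054.46 total_interest=$104.46
After 6 (month_end (apply 3% monthly interest)): balance=$1086.09 total_interest=$136.09
After 7 (deposit($50)): balance=$1136.09 total_interest=$136.09
After 8 (month_end (apply 3% monthly interest)): balance=$1170.17 total_interest=$170.17
After 9 (year_end (apply 5% annual interest)): balance=$1228.67 total_interest=$228.67
After 10 (month_end (apply 3% monthly interest)): balance=$1265.53 total_interest=$265.53
After 11 (deposit($1000)): balance=$2265.53 total_interest=$265.53
After 12 (withdraw($200)): balance=$2065.53 total_interest=$265.53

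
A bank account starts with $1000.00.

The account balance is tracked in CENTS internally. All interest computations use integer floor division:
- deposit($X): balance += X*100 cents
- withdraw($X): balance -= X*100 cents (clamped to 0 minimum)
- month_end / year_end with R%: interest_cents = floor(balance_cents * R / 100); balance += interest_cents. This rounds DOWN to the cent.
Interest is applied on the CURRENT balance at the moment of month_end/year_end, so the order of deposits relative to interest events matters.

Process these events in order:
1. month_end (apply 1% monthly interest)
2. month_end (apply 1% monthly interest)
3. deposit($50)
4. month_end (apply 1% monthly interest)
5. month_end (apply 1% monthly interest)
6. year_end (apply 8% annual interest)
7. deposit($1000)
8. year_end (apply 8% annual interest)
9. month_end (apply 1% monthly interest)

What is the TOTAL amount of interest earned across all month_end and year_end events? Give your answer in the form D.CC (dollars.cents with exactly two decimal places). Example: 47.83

After 1 (month_end (apply 1% monthly interest)): balance=$1010.00 total_interest=$10.00
After 2 (month_end (apply 1% monthly interest)): balance=$1020.10 total_interest=$20.10
After 3 (deposit($50)): balance=$1070.10 total_interest=$20.10
After 4 (month_end (apply 1% monthly interest)): balance=$1080.80 total_interest=$30.80
After 5 (month_end (apply 1% monthly interest)): balance=$1091.60 total_interest=$41.60
After 6 (year_end (apply 8% annual interest)): balance=$1178.92 total_interest=$128.92
After 7 (deposit($1000)): balance=$2178.92 total_interest=$128.92
After 8 (year_end (apply 8% annual interest)): balance=$2353.23 total_interest=$303.23
After 9 (month_end (apply 1% monthly interest)): balance=$2376.76 total_interest=$326.76

Answer: 326.76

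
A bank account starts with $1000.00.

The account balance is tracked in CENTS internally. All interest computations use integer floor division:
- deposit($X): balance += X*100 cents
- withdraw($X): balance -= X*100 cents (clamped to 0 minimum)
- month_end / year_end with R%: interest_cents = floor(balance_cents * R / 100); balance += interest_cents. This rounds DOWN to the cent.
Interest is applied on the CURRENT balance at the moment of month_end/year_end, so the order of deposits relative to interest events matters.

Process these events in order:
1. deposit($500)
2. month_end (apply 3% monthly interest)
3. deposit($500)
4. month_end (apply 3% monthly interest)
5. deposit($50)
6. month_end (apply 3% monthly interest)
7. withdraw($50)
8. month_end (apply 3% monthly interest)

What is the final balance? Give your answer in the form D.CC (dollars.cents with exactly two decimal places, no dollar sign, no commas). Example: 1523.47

Answer: 2236.17

Derivation:
After 1 (deposit($500)): balance=$1500.00 total_interest=$0.00
After 2 (month_end (apply 3% monthly interest)): balance=$1545.00 total_interest=$45.00
After 3 (deposit($500)): balance=$2045.00 total_interest=$45.00
After 4 (month_end (apply 3% monthly interest)): balance=$2106.35 total_interest=$106.35
After 5 (deposit($50)): balance=$2156.35 total_interest=$106.35
After 6 (month_end (apply 3% monthly interest)): balance=$2221.04 total_interest=$171.04
After 7 (withdraw($50)): balance=$2171.04 total_interest=$171.04
After 8 (month_end (apply 3% monthly interest)): balance=$2236.17 total_interest=$236.17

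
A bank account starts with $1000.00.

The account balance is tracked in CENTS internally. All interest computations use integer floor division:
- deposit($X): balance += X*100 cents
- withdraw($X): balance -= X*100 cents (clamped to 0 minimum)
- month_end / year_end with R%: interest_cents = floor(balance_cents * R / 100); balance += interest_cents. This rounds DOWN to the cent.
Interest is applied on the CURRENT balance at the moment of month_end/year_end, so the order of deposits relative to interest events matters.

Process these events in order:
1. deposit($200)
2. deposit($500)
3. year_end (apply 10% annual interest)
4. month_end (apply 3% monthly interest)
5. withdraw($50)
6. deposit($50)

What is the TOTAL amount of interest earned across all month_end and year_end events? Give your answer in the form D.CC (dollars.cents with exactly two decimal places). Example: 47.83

Answer: 226.10

Derivation:
After 1 (deposit($200)): balance=$1200.00 total_interest=$0.00
After 2 (deposit($500)): balance=$1700.00 total_interest=$0.00
After 3 (year_end (apply 10% annual interest)): balance=$1870.00 total_interest=$170.00
After 4 (month_end (apply 3% monthly interest)): balance=$1926.10 total_interest=$226.10
After 5 (withdraw($50)): balance=$1876.10 total_interest=$226.10
After 6 (deposit($50)): balance=$1926.10 total_interest=$226.10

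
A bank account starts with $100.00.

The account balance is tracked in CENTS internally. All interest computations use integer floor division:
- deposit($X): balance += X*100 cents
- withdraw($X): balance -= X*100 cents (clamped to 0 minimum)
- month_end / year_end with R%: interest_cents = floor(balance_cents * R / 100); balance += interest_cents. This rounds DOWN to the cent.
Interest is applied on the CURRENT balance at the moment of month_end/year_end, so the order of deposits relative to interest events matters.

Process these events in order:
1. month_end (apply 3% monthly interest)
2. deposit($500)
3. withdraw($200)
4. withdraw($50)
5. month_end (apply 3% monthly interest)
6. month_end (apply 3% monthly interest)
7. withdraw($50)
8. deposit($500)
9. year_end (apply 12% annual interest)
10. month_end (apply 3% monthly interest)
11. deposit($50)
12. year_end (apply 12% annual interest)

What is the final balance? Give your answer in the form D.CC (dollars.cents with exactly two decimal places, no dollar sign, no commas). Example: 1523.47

Answer: 1121.25

Derivation:
After 1 (month_end (apply 3% monthly interest)): balance=$103.00 total_interest=$3.00
After 2 (deposit($500)): balance=$603.00 total_interest=$3.00
After 3 (withdraw($200)): balance=$403.00 total_interest=$3.00
After 4 (withdraw($50)): balance=$353.00 total_interest=$3.00
After 5 (month_end (apply 3% monthly interest)): balance=$363.59 total_interest=$13.59
After 6 (month_end (apply 3% monthly interest)): balance=$374.49 total_interest=$24.49
After 7 (withdraw($50)): balance=$324.49 total_interest=$24.49
After 8 (deposit($500)): balance=$824.49 total_interest=$24.49
After 9 (year_end (apply 12% annual interest)): balance=$923.42 total_interest=$123.42
After 10 (month_end (apply 3% monthly interest)): balance=$951.12 total_interest=$151.12
After 11 (deposit($50)): balance=$1001.12 total_interest=$151.12
After 12 (year_end (apply 12% annual interest)): balance=$1121.25 total_interest=$271.25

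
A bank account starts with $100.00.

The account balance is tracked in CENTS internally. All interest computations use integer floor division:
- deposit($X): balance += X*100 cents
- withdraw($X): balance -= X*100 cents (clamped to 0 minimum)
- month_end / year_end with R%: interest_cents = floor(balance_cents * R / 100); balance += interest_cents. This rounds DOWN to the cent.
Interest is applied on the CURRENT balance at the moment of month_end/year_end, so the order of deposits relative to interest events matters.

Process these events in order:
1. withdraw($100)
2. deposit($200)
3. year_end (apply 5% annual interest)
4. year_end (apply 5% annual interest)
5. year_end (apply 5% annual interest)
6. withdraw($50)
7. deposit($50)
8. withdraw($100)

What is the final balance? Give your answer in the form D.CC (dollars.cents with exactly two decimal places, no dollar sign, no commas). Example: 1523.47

After 1 (withdraw($100)): balance=$0.00 total_interest=$0.00
After 2 (deposit($200)): balance=$200.00 total_interest=$0.00
After 3 (year_end (apply 5% annual interest)): balance=$210.00 total_interest=$10.00
After 4 (year_end (apply 5% annual interest)): balance=$220.50 total_interest=$20.50
After 5 (year_end (apply 5% annual interest)): balance=$231.52 total_interest=$31.52
After 6 (withdraw($50)): balance=$181.52 total_interest=$31.52
After 7 (deposit($50)): balance=$231.52 total_interest=$31.52
After 8 (withdraw($100)): balance=$131.52 total_interest=$31.52

Answer: 131.52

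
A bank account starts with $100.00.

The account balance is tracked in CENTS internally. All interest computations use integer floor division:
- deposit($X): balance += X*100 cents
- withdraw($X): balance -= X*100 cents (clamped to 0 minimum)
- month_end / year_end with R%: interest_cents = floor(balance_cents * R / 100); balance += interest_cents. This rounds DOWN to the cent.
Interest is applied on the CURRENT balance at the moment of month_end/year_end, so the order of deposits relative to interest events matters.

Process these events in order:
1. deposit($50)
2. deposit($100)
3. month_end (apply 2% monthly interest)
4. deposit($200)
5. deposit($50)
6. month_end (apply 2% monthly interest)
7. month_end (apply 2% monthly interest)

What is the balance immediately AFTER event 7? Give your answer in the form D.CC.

Answer: 525.40

Derivation:
After 1 (deposit($50)): balance=$150.00 total_interest=$0.00
After 2 (deposit($100)): balance=$250.00 total_interest=$0.00
After 3 (month_end (apply 2% monthly interest)): balance=$255.00 total_interest=$5.00
After 4 (deposit($200)): balance=$455.00 total_interest=$5.00
After 5 (deposit($50)): balance=$505.00 total_interest=$5.00
After 6 (month_end (apply 2% monthly interest)): balance=$515.10 total_interest=$15.10
After 7 (month_end (apply 2% monthly interest)): balance=$525.40 total_interest=$25.40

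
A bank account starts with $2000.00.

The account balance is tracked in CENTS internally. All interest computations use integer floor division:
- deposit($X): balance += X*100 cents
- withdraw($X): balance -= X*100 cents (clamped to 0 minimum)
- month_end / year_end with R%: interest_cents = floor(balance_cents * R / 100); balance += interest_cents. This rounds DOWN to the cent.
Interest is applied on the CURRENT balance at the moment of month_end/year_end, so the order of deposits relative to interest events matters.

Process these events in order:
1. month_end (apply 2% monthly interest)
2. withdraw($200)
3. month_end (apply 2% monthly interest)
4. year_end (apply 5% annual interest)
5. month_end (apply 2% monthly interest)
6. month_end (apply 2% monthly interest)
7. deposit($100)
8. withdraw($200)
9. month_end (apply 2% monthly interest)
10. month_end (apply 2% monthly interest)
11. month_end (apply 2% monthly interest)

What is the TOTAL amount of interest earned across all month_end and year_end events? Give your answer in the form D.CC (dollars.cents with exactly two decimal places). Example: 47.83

After 1 (month_end (apply 2% monthly interest)): balance=$2040.00 total_interest=$40.00
After 2 (withdraw($200)): balance=$1840.00 total_interest=$40.00
After 3 (month_end (apply 2% monthly interest)): balance=$1876.80 total_interest=$76.80
After 4 (year_end (apply 5% annual interest)): balance=$1970.64 total_interest=$170.64
After 5 (month_end (apply 2% monthly interest)): balance=$2010.05 total_interest=$210.05
After 6 (month_end (apply 2% monthly interest)): balance=$2050.25 total_interest=$250.25
After 7 (deposit($100)): balance=$2150.25 total_interest=$250.25
After 8 (withdraw($200)): balance=$1950.25 total_interest=$250.25
After 9 (month_end (apply 2% monthly interest)): balance=$1989.25 total_interest=$289.25
After 10 (month_end (apply 2% monthly interest)): balance=$2029.03 total_interest=$329.03
After 11 (month_end (apply 2% monthly interest)): balance=$2069.61 total_interest=$369.61

Answer: 369.61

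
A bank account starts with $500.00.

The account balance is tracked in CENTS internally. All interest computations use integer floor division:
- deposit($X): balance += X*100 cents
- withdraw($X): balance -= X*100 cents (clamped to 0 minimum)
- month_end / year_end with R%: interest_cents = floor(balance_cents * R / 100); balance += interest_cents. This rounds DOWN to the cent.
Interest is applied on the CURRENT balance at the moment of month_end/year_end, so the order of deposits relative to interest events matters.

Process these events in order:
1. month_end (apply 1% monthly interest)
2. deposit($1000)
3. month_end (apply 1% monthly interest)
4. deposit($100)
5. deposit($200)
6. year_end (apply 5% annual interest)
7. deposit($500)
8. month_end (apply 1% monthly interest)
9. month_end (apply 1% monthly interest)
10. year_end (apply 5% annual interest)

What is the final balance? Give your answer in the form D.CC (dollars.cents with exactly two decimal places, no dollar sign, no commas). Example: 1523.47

After 1 (month_end (apply 1% monthly interest)): balance=$505.00 total_interest=$5.00
After 2 (deposit($1000)): balance=$1505.00 total_interest=$5.00
After 3 (month_end (apply 1% monthly interest)): balance=$1520.05 total_interest=$20.05
After 4 (deposit($100)): balance=$1620.05 total_interest=$20.05
After 5 (deposit($200)): balance=$1820.05 total_interest=$20.05
After 6 (year_end (apply 5% annual interest)): balance=$1911.05 total_interest=$111.05
After 7 (deposit($500)): balance=$2411.05 total_interest=$111.05
After 8 (month_end (apply 1% monthly interest)): balance=$2435.16 total_interest=$135.16
After 9 (month_end (apply 1% monthly interest)): balance=$2459.51 total_interest=$159.51
After 10 (year_end (apply 5% annual interest)): balance=$2582.48 total_interest=$282.48

Answer: 2582.48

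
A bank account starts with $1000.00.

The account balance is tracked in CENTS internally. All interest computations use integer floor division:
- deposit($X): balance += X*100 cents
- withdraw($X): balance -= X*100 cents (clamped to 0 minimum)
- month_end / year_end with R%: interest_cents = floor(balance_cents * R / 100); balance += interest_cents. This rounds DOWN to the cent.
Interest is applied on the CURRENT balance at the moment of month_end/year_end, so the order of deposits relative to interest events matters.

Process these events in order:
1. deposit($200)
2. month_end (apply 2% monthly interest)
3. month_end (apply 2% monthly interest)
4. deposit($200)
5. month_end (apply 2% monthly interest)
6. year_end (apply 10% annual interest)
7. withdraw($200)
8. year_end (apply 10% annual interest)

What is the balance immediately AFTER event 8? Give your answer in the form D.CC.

Answer: 1567.69

Derivation:
After 1 (deposit($200)): balance=$1200.00 total_interest=$0.00
After 2 (month_end (apply 2% monthly interest)): balance=$1224.00 total_interest=$24.00
After 3 (month_end (apply 2% monthly interest)): balance=$1248.48 total_interest=$48.48
After 4 (deposit($200)): balance=$1448.48 total_interest=$48.48
After 5 (month_end (apply 2% monthly interest)): balance=$1477.44 total_interest=$77.44
After 6 (year_end (apply 10% annual interest)): balance=$1625.18 total_interest=$225.18
After 7 (withdraw($200)): balance=$1425.18 total_interest=$225.18
After 8 (year_end (apply 10% annual interest)): balance=$1567.69 total_interest=$367.69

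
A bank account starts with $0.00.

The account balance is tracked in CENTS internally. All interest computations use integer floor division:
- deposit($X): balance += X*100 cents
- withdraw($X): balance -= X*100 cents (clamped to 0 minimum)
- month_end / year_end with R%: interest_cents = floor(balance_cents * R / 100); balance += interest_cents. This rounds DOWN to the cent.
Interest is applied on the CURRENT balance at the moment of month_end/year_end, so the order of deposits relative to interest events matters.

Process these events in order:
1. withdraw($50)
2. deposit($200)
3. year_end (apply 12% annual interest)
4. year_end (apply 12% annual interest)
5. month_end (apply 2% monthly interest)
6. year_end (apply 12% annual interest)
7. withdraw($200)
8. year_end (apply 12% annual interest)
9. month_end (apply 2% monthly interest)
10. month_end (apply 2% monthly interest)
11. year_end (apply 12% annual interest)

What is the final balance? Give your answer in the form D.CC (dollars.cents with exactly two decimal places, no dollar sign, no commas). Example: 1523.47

Answer: 112.98

Derivation:
After 1 (withdraw($50)): balance=$0.00 total_interest=$0.00
After 2 (deposit($200)): balance=$200.00 total_interest=$0.00
After 3 (year_end (apply 12% annual interest)): balance=$224.00 total_interest=$24.00
After 4 (year_end (apply 12% annual interest)): balance=$250.88 total_interest=$50.88
After 5 (month_end (apply 2% monthly interest)): balance=$255.89 total_interest=$55.89
After 6 (year_end (apply 12% annual interest)): balance=$286.59 total_interest=$86.59
After 7 (withdraw($200)): balance=$86.59 total_interest=$86.59
After 8 (year_end (apply 12% annual interest)): balance=$96.98 total_interest=$96.98
After 9 (month_end (apply 2% monthly interest)): balance=$98.91 total_interest=$98.91
After 10 (month_end (apply 2% monthly interest)): balance=$100.88 total_interest=$100.88
After 11 (year_end (apply 12% annual interest)): balance=$112.98 total_interest=$112.98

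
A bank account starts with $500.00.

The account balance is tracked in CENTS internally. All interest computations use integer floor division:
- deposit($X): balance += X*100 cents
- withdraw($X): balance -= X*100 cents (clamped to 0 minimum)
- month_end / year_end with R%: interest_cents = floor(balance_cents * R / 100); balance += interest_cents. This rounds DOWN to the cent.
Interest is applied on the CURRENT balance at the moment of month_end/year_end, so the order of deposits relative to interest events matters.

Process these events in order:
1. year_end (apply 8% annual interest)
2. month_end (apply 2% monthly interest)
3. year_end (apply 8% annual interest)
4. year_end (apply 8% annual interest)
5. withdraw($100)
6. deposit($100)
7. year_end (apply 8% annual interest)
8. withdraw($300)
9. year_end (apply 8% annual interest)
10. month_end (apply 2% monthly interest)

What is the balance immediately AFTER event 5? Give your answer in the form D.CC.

After 1 (year_end (apply 8% annual interest)): balance=$540.00 total_interest=$40.00
After 2 (month_end (apply 2% monthly interest)): balance=$550.80 total_interest=$50.80
After 3 (year_end (apply 8% annual interest)): balance=$594.86 total_interest=$94.86
After 4 (year_end (apply 8% annual interest)): balance=$642.44 total_interest=$142.44
After 5 (withdraw($100)): balance=$542.44 total_interest=$142.44

Answer: 542.44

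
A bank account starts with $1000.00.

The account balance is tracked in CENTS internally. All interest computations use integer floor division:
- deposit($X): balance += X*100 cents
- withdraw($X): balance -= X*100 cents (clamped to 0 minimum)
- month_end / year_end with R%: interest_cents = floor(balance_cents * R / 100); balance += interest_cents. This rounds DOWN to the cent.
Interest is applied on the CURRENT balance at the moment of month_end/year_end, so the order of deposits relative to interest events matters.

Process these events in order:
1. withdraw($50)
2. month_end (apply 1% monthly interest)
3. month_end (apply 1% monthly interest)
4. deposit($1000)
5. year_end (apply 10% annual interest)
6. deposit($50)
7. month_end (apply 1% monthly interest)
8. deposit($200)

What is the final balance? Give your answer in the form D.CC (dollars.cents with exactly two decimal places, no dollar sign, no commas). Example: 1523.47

Answer: 2438.14

Derivation:
After 1 (withdraw($50)): balance=$950.00 total_interest=$0.00
After 2 (month_end (apply 1% monthly interest)): balance=$959.50 total_interest=$9.50
After 3 (month_end (apply 1% monthly interest)): balance=$969.09 total_interest=$19.09
After 4 (deposit($1000)): balance=$1969.09 total_interest=$19.09
After 5 (year_end (apply 10% annual interest)): balance=$2165.99 total_interest=$215.99
After 6 (deposit($50)): balance=$2215.99 total_interest=$215.99
After 7 (month_end (apply 1% monthly interest)): balance=$2238.14 total_interest=$238.14
After 8 (deposit($200)): balance=$2438.14 total_interest=$238.14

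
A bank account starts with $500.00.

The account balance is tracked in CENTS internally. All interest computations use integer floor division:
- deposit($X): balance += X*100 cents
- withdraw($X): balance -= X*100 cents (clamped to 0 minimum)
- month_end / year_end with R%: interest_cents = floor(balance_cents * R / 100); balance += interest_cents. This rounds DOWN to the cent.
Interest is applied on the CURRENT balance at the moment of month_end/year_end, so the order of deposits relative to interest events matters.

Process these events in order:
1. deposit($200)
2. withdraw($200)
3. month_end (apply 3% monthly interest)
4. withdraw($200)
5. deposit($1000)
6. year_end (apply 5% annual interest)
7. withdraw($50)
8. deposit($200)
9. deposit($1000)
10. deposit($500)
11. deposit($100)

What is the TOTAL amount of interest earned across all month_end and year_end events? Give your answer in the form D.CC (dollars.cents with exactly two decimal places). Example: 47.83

Answer: 80.75

Derivation:
After 1 (deposit($200)): balance=$700.00 total_interest=$0.00
After 2 (withdraw($200)): balance=$500.00 total_interest=$0.00
After 3 (month_end (apply 3% monthly interest)): balance=$515.00 total_interest=$15.00
After 4 (withdraw($200)): balance=$315.00 total_interest=$15.00
After 5 (deposit($1000)): balance=$1315.00 total_interest=$15.00
After 6 (year_end (apply 5% annual interest)): balance=$1380.75 total_interest=$80.75
After 7 (withdraw($50)): balance=$1330.75 total_interest=$80.75
After 8 (deposit($200)): balance=$1530.75 total_interest=$80.75
After 9 (deposit($1000)): balance=$2530.75 total_interest=$80.75
After 10 (deposit($500)): balance=$3030.75 total_interest=$80.75
After 11 (deposit($100)): balance=$3130.75 total_interest=$80.75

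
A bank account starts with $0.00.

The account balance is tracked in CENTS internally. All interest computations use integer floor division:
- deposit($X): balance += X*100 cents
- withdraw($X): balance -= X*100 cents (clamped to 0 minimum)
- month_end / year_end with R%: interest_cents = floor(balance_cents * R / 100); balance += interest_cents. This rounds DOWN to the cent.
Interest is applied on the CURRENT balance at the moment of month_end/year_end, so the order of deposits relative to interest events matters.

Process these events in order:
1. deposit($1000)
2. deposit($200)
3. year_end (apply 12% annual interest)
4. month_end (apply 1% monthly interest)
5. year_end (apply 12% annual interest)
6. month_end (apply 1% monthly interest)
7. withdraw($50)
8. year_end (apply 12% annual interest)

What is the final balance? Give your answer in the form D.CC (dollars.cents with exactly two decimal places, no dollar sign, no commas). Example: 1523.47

Answer: 1663.79

Derivation:
After 1 (deposit($1000)): balance=$1000.00 total_interest=$0.00
After 2 (deposit($200)): balance=$1200.00 total_interest=$0.00
After 3 (year_end (apply 12% annual interest)): balance=$1344.00 total_interest=$144.00
After 4 (month_end (apply 1% monthly interest)): balance=$1357.44 total_interest=$157.44
After 5 (year_end (apply 12% annual interest)): balance=$1520.33 total_interest=$320.33
After 6 (month_end (apply 1% monthly interest)): balance=$1535.53 total_interest=$335.53
After 7 (withdraw($50)): balance=$1485.53 total_interest=$335.53
After 8 (year_end (apply 12% annual interest)): balance=$1663.79 total_interest=$513.79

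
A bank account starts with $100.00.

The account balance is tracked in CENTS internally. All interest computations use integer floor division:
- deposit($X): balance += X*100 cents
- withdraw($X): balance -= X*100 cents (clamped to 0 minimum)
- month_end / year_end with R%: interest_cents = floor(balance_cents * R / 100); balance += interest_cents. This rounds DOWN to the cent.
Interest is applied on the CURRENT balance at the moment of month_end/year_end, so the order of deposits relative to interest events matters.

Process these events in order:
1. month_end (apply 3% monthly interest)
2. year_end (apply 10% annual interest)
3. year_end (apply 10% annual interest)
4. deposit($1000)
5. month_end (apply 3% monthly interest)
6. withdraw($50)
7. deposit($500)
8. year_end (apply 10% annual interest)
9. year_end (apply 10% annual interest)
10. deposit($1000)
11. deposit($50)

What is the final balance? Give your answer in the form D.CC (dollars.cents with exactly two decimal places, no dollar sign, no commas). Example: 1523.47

After 1 (month_end (apply 3% monthly interest)): balance=$103.00 total_interest=$3.00
After 2 (year_end (apply 10% annual interest)): balance=$113.30 total_interest=$13.30
After 3 (year_end (apply 10% annual interest)): balance=$124.63 total_interest=$24.63
After 4 (deposit($1000)): balance=$1124.63 total_interest=$24.63
After 5 (month_end (apply 3% monthly interest)): balance=$1158.36 total_interest=$58.36
After 6 (withdraw($50)): balance=$1108.36 total_interest=$58.36
After 7 (deposit($500)): balance=$1608.36 total_interest=$58.36
After 8 (year_end (apply 10% annual interest)): balance=$1769.19 total_interest=$219.19
After 9 (year_end (apply 10% annual interest)): balance=$1946.10 total_interest=$396.10
After 10 (deposit($1000)): balance=$2946.10 total_interest=$396.10
After 11 (deposit($50)): balance=$2996.10 total_interest=$396.10

Answer: 2996.10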